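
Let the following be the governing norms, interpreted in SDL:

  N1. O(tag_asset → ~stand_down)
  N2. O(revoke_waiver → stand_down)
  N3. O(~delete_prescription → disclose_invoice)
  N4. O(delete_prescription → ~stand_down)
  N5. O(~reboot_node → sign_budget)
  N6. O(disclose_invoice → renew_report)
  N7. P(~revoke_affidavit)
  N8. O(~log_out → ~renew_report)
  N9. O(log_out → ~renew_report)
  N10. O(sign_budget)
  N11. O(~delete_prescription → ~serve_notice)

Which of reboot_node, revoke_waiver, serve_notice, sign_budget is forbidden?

By case analysis on log_out: premise 9 gives O(log_out → ~renew_report) and premise 8 gives O(~log_out → ~renew_report), so O(~renew_report) either way.
Premise 6, O(disclose_invoice → renew_report), contraposes to O(~renew_report → ~disclose_invoice); with O(~renew_report) we get O(~disclose_invoice).
Premise 3 is O(~delete_prescription → disclose_invoice); contrapositively O(~disclose_invoice → delete_prescription). Since O(~disclose_invoice) holds, K gives O(delete_prescription).
With premise 4, O(delete_prescription → ~stand_down), the K-axiom yields O(~stand_down).
The contrapositive of premise 2 (O(revoke_waiver → stand_down)) is O(~stand_down → ~revoke_waiver), and O(~stand_down) is already established, so O(~revoke_waiver).
So O(~revoke_waiver) holds, i.e. revoke_waiver is forbidden. None of the other listed options is forbidden under the premises.

revoke_waiver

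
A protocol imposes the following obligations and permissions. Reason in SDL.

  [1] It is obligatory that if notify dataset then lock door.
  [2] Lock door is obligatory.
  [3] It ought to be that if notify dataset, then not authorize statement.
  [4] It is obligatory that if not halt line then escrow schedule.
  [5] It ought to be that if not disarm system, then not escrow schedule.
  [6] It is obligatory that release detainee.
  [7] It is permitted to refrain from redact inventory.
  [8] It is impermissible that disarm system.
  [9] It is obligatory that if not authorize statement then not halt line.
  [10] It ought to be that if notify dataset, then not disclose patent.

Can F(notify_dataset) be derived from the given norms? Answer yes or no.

Yes

Premise 8, F(disarm_system), is equivalent to O(¬disarm_system).
With premise 5, O(¬disarm_system → ¬escrow_schedule), the K-axiom yields O(¬escrow_schedule).
The contrapositive of premise 4 (O(¬halt_line → escrow_schedule)) is O(¬escrow_schedule → halt_line), and O(¬escrow_schedule) is already established, so O(halt_line).
Premise 9, O(¬authorize_statement → ¬halt_line), contraposes to O(halt_line → authorize_statement); with O(halt_line) we get O(authorize_statement).
Premise 3 is O(notify_dataset → ¬authorize_statement); contrapositively O(authorize_statement → ¬notify_dataset). Since O(authorize_statement) holds, K gives O(¬notify_dataset).
Premises 1, 2, 6, 7, 10 do not contribute to this derivation.
So O(¬notify_dataset) holds, i.e. F(notify_dataset). The claim follows.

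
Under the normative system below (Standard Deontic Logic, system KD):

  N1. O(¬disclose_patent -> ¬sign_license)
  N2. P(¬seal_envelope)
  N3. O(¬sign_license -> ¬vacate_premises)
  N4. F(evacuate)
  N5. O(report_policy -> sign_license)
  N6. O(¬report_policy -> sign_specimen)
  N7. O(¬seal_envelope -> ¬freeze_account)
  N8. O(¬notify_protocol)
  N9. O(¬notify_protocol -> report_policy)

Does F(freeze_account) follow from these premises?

Premise 7 is O(¬seal_envelope -> ¬freeze_account), but O(¬seal_envelope) is not derivable from the premises (the permission P(¬seal_envelope) asserts only ¬O(seal_envelope), not O(¬seal_envelope)), so it does not yield O(¬freeze_account).
No other premise forces O(¬freeze_account). An ideal world satisfying every premise can still have freeze_account true, so F(freeze_account) is not derivable.

No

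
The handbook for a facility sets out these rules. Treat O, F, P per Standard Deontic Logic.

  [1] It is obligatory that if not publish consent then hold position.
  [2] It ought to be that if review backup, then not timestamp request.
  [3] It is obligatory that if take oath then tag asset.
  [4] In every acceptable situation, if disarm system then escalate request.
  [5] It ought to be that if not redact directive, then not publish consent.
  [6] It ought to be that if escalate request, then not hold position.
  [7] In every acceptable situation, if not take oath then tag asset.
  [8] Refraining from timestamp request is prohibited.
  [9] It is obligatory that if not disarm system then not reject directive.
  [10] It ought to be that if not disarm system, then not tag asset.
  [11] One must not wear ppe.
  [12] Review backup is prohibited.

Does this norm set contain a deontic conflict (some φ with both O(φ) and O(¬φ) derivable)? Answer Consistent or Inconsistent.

Premise 2 is O(review_backup → ¬timestamp_request), but O(review_backup) is not derivable from the premises, so it does not yield O(¬timestamp_request).
So O(¬timestamp_request) is not derivable, and the apparent clash with O(timestamp_request) does not arise.
A world satisfying every obligation exists (e.g. disarm_system=true, escalate_request=true, hold_position=false, publish_consent=true, redact_directive=true, reject_directive=false, review_backup=false, tag_asset=true, take_oath=false, timestamp_request=true, wear_ppe=false); no atom is both obligatory and forbidden, so the set is consistent.

Consistent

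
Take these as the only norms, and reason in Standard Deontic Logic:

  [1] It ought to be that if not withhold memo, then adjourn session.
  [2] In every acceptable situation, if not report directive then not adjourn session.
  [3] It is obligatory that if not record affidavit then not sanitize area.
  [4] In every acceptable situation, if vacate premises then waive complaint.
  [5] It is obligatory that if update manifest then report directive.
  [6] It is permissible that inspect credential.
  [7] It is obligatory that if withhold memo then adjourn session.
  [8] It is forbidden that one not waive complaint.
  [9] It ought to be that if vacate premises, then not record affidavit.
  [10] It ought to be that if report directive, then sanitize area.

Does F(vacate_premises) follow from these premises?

By case analysis on ¬withhold_memo: premise 1 gives O(¬withhold_memo → adjourn_session) and premise 7 gives O(withhold_memo → adjourn_session), so O(adjourn_session) either way.
The contrapositive of premise 2 (O(¬report_directive → ¬adjourn_session)) is O(adjourn_session → report_directive), and O(adjourn_session) is already established, so O(report_directive).
Premise 10 is O(report_directive → sanitize_area); since O(report_directive), deontic closure gives O(sanitize_area).
Premise 3, O(¬record_affidavit → ¬sanitize_area), contraposes to O(sanitize_area → record_affidavit); with O(sanitize_area) we get O(record_affidavit).
Premise 9 is O(vacate_premises → ¬record_affidavit); contrapositively O(record_affidavit → ¬vacate_premises). Since O(record_affidavit) holds, K gives O(¬vacate_premises).
Premises 4, 5, 6, 8 do not contribute to this derivation.
So O(¬vacate_premises) holds, i.e. F(vacate_premises). The claim follows.

Yes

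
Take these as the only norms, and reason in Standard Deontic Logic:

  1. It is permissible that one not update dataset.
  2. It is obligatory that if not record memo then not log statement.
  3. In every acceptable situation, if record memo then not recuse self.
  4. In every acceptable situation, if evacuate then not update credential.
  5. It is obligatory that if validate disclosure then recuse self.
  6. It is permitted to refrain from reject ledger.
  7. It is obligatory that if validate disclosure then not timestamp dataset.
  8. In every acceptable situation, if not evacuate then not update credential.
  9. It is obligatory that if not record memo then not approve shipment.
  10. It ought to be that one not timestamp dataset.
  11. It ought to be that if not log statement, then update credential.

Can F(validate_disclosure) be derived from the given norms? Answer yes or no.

Yes

By case analysis on evacuate: premise 4 gives O(evacuate → ¬update_credential) and premise 8 gives O(¬evacuate → ¬update_credential), so O(¬update_credential) either way.
Premise 11 is O(¬log_statement → update_credential); contrapositively O(¬update_credential → log_statement). Since O(¬update_credential) holds, K gives O(log_statement).
Premise 2, O(¬record_memo → ¬log_statement), contraposes to O(log_statement → record_memo); with O(log_statement) we get O(record_memo).
Premise 3 is O(record_memo → ¬recuse_self); since O(record_memo), deontic closure gives O(¬recuse_self).
Premise 5 is O(validate_disclosure → recuse_self); contrapositively O(¬recuse_self → ¬validate_disclosure). Since O(¬recuse_self) holds, K gives O(¬validate_disclosure).
Premises 1, 6, 7, 9, 10 do not contribute to this derivation.
So O(¬validate_disclosure) holds, i.e. F(validate_disclosure). The claim follows.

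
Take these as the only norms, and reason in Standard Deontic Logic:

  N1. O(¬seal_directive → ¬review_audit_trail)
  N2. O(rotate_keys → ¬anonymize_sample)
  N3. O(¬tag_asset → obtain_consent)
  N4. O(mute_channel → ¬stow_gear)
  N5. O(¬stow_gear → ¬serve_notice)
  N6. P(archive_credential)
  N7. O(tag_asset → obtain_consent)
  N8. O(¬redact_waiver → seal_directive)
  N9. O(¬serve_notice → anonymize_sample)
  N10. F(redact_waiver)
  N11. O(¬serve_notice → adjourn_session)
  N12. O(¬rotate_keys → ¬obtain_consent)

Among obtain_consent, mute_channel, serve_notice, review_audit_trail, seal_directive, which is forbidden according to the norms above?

mute_channel

Premises 3 and 7 cover both cases: O(¬tag_asset → obtain_consent) and O(tag_asset → obtain_consent). Since ¬tag_asset ∨ tag_asset is a tautology, O(obtain_consent) follows.
Premise 12, O(¬rotate_keys → ¬obtain_consent), contraposes to O(obtain_consent → rotate_keys); with O(obtain_consent) we get O(rotate_keys).
Premise 2 is O(rotate_keys → ¬anonymize_sample); since O(rotate_keys), deontic closure gives O(¬anonymize_sample).
The contrapositive of premise 9 (O(¬serve_notice → anonymize_sample)) is O(¬anonymize_sample → serve_notice), and O(¬anonymize_sample) is already established, so O(serve_notice).
The contrapositive of premise 5 (O(¬stow_gear → ¬serve_notice)) is O(serve_notice → stow_gear), and O(serve_notice) is already established, so O(stow_gear).
Premise 4 is O(mute_channel → ¬stow_gear); contrapositively O(stow_gear → ¬mute_channel). Since O(stow_gear) holds, K gives O(¬mute_channel).
So O(¬mute_channel) holds, i.e. mute_channel is forbidden. None of the other listed options is forbidden under the premises.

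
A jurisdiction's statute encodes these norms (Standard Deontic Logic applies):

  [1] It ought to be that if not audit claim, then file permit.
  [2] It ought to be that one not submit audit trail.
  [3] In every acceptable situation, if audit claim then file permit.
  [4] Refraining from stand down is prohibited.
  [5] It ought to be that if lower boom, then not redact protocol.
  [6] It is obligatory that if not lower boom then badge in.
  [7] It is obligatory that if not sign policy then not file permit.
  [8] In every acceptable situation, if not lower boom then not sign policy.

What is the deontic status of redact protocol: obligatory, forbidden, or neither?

Forbidden

By case analysis on ¬audit_claim: premise 1 gives O(¬audit_claim → file_permit) and premise 3 gives O(audit_claim → file_permit), so O(file_permit) either way.
Premise 7 is O(¬sign_policy → ¬file_permit); contrapositively O(file_permit → sign_policy). Since O(file_permit) holds, K gives O(sign_policy).
Premise 8, O(¬lower_boom → ¬sign_policy), contraposes to O(sign_policy → lower_boom); with O(sign_policy) we get O(lower_boom).
Applying K to premise 5 (O(lower_boom → ¬redact_protocol)) and O(lower_boom) yields O(¬redact_protocol).
Premises 2, 4, 6 do not contribute to this derivation.
Thus O(¬redact_protocol), which is F(redact_protocol): redact_protocol is forbidden.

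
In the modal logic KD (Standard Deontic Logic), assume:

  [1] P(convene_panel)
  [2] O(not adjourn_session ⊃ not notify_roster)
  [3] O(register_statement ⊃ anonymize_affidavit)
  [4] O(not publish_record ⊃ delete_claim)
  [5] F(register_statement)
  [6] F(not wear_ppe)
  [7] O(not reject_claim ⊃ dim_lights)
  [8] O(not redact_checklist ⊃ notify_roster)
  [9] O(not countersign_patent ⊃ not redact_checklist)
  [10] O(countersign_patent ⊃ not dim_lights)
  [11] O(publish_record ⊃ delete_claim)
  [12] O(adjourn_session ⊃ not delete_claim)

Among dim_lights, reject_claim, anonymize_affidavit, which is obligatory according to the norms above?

Premises 11 and 4 are O(publish_record ⊃ delete_claim) and O(not publish_record ⊃ delete_claim); every ideal world satisfies publish_record or not publish_record, so in either case delete_claim holds — hence O(delete_claim).
Premise 12, O(adjourn_session ⊃ not delete_claim), contraposes to O(delete_claim ⊃ not adjourn_session); with O(delete_claim) we get O(not adjourn_session).
From O(not adjourn_session) and premise 2, O(not adjourn_session ⊃ not notify_roster), we obtain O(not notify_roster).
The contrapositive of premise 8 (O(not redact_checklist ⊃ notify_roster)) is O(not notify_roster ⊃ redact_checklist), and O(not notify_roster) is already established, so O(redact_checklist).
Premise 9 is O(not countersign_patent ⊃ not redact_checklist); contrapositively O(redact_checklist ⊃ countersign_patent). Since O(redact_checklist) holds, K gives O(countersign_patent).
With premise 10, O(countersign_patent ⊃ not dim_lights), the K-axiom yields O(not dim_lights).
The contrapositive of premise 7 (O(not reject_claim ⊃ dim_lights)) is O(not dim_lights ⊃ reject_claim), and O(not dim_lights) is already established, so O(reject_claim).
So O(reject_claim) holds — reject_claim is obligatory. None of the other listed options is made obligatory by any chain of premises.

reject_claim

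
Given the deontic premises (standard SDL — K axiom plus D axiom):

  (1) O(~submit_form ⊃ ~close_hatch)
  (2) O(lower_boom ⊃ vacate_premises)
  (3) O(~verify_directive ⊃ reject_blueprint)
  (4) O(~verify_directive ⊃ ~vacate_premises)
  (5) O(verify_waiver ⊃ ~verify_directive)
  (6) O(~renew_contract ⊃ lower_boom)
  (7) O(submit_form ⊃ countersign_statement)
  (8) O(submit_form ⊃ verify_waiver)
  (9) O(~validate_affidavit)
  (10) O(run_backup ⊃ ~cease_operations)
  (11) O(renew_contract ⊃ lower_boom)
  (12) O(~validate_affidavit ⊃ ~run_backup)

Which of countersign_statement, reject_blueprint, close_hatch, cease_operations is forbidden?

close_hatch

By case analysis on ~renew_contract: premise 6 gives O(~renew_contract ⊃ lower_boom) and premise 11 gives O(renew_contract ⊃ lower_boom), so O(lower_boom) either way.
Premise 2 is O(lower_boom ⊃ vacate_premises); since O(lower_boom), deontic closure gives O(vacate_premises).
Premise 4, O(~verify_directive ⊃ ~vacate_premises), contraposes to O(vacate_premises ⊃ verify_directive); with O(vacate_premises) we get O(verify_directive).
Premise 5, O(verify_waiver ⊃ ~verify_directive), contraposes to O(verify_directive ⊃ ~verify_waiver); with O(verify_directive) we get O(~verify_waiver).
The contrapositive of premise 8 (O(submit_form ⊃ verify_waiver)) is O(~verify_waiver ⊃ ~submit_form), and O(~verify_waiver) is already established, so O(~submit_form).
With premise 1, O(~submit_form ⊃ ~close_hatch), the K-axiom yields O(~close_hatch).
So O(~close_hatch) holds, i.e. close_hatch is forbidden. None of the other listed options is forbidden under the premises.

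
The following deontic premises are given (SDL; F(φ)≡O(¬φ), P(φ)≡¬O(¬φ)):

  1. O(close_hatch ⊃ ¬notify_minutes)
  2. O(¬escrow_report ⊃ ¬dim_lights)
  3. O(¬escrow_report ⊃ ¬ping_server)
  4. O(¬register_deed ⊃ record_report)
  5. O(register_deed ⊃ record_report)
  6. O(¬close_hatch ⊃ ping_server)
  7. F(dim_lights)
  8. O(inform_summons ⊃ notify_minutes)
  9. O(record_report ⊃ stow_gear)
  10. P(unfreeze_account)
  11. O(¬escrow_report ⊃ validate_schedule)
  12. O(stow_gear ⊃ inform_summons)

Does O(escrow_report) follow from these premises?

Yes

By case analysis on register_deed: premise 5 gives O(register_deed ⊃ record_report) and premise 4 gives O(¬register_deed ⊃ record_report), so O(record_report) either way.
Applying K to premise 9 (O(record_report ⊃ stow_gear)) and O(record_report) yields O(stow_gear).
With premise 12, O(stow_gear ⊃ inform_summons), the K-axiom yields O(inform_summons).
With premise 8, O(inform_summons ⊃ notify_minutes), the K-axiom yields O(notify_minutes).
Premise 1 is O(close_hatch ⊃ ¬notify_minutes); contrapositively O(notify_minutes ⊃ ¬close_hatch). Since O(notify_minutes) holds, K gives O(¬close_hatch).
Premise 6 is O(¬close_hatch ⊃ ping_server); since O(¬close_hatch), deontic closure gives O(ping_server).
Premise 3 is O(¬escrow_report ⊃ ¬ping_server); contrapositively O(ping_server ⊃ escrow_report). Since O(ping_server) holds, K gives O(escrow_report).
Premises 2, 7, 10, 11 do not contribute to this derivation.
So O(escrow_report) follows.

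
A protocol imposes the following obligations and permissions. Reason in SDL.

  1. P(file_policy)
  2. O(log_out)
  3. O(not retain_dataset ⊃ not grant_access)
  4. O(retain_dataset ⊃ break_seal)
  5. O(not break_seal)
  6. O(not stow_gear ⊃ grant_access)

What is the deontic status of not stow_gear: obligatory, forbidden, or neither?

Premise 5 gives O(not break_seal).
Premise 4, O(retain_dataset ⊃ break_seal), contraposes to O(not break_seal ⊃ not retain_dataset); with O(not break_seal) we get O(not retain_dataset).
Premise 3 is O(not retain_dataset ⊃ not grant_access); since O(not retain_dataset), deontic closure gives O(not grant_access).
The contrapositive of premise 6 (O(not stow_gear ⊃ grant_access)) is O(not grant_access ⊃ stow_gear), and O(not grant_access) is already established, so O(stow_gear).
Premises 1, 2 do not contribute to this derivation.
Thus O(stow_gear), which is F(not stow_gear): not stow_gear is forbidden.

Forbidden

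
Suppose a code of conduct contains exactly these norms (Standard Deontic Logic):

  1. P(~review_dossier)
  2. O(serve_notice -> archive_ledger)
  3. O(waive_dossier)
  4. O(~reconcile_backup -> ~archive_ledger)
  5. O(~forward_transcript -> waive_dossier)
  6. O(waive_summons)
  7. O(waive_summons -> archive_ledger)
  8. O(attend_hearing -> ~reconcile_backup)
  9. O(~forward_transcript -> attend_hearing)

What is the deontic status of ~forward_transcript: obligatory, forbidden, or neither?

Premise 6 gives O(waive_summons).
Premise 7 is O(waive_summons -> archive_ledger); since O(waive_summons), deontic closure gives O(archive_ledger).
Premise 4 is O(~reconcile_backup -> ~archive_ledger); contrapositively O(archive_ledger -> reconcile_backup). Since O(archive_ledger) holds, K gives O(reconcile_backup).
Premise 8 is O(attend_hearing -> ~reconcile_backup); contrapositively O(reconcile_backup -> ~attend_hearing). Since O(reconcile_backup) holds, K gives O(~attend_hearing).
The contrapositive of premise 9 (O(~forward_transcript -> attend_hearing)) is O(~attend_hearing -> forward_transcript), and O(~attend_hearing) is already established, so O(forward_transcript).
Premises 1, 2, 3, 5 do not contribute to this derivation.
Thus O(forward_transcript), which is F(~forward_transcript): ~forward_transcript is forbidden.

Forbidden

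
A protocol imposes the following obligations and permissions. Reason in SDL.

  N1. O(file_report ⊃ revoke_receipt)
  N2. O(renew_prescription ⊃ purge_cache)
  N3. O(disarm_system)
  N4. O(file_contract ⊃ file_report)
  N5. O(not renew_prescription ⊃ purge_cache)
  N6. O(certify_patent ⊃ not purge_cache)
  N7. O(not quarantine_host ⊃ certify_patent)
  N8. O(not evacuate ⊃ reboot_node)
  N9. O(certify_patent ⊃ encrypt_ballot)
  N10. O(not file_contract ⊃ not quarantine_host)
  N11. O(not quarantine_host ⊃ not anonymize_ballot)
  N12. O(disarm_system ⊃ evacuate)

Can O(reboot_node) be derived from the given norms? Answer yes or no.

Premise 8 is O(not evacuate ⊃ reboot_node), but O(not evacuate) is not derivable from the premises, so it does not yield O(reboot_node).
No other premise forces O(reboot_node). An ideal world satisfying every premise can still have reboot_node false, so O(reboot_node) is not derivable.

No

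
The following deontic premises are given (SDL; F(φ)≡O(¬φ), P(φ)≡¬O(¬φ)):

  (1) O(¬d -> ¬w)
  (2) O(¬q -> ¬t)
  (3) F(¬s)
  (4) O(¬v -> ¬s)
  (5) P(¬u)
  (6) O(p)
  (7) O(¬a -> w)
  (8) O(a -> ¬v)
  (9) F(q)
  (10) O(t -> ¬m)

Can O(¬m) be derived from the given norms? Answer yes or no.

Premise 10 is O(t -> ¬m), but O(t) is not derivable from the premises, so it does not yield O(¬m).
No other premise forces O(¬m). An ideal world satisfying every premise can still have ¬m false, so O(¬m) is not derivable.

No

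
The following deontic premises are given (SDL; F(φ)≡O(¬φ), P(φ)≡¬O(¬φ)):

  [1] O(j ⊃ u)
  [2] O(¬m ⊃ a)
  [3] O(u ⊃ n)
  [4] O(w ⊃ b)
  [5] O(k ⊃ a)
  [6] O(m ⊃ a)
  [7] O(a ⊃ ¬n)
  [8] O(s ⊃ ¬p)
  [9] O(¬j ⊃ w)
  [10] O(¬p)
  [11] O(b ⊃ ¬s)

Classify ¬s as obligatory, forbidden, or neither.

By case analysis on m: premise 6 gives O(m ⊃ a) and premise 2 gives O(¬m ⊃ a), so O(a) either way.
With premise 7, O(a ⊃ ¬n), the K-axiom yields O(¬n).
Premise 3, O(u ⊃ n), contraposes to O(¬n ⊃ ¬u); with O(¬n) we get O(¬u).
The contrapositive of premise 1 (O(j ⊃ u)) is O(¬u ⊃ ¬j), and O(¬u) is already established, so O(¬j).
Premise 9 is O(¬j ⊃ w); since O(¬j), deontic closure gives O(w).
Applying K to premise 4 (O(w ⊃ b)) and O(w) yields O(b).
With premise 11, O(b ⊃ ¬s), the K-axiom yields O(¬s).
Premises 5, 8, 10 do not contribute to this derivation.
Hence ¬s is obligatory.

Obligatory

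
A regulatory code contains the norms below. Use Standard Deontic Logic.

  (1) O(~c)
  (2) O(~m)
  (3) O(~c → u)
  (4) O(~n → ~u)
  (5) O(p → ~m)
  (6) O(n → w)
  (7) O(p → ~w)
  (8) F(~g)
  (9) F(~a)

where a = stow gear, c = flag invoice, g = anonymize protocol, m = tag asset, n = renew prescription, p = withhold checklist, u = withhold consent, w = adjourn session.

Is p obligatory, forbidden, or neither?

From premise 1 we have O(~c).
With premise 3, O(~c → u), the K-axiom yields O(u).
The contrapositive of premise 4 (O(~n → ~u)) is O(u → n), and O(u) is already established, so O(n).
Premise 6 is O(n → w); since O(n), deontic closure gives O(w).
The contrapositive of premise 7 (O(p → ~w)) is O(w → ~p), and O(w) is already established, so O(~p).
Premises 2, 5, 8, 9 do not contribute to this derivation.
Thus O(~p), which is F(p): p is forbidden.

Forbidden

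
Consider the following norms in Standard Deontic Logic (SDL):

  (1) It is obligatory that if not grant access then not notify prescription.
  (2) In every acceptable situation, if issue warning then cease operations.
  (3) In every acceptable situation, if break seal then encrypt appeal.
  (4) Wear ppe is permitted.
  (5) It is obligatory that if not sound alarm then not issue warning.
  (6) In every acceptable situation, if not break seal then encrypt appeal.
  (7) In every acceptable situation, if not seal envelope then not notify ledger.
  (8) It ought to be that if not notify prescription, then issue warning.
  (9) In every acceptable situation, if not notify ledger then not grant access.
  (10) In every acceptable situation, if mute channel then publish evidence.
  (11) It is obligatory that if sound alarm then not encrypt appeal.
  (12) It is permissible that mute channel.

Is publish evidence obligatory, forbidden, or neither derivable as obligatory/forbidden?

Neither

Premise 10 is O(mute_channel → publish_evidence), but O(mute_channel) is not derivable from the premises (the permission P(mute_channel) asserts only ¬O(¬mute_channel), not O(mute_channel)), so it does not yield O(publish_evidence).
No premise or chain of K-axiom applications forces O(publish_evidence), and none forces O(¬publish_evidence). So publish_evidence is neither obligatory nor forbidden under these norms.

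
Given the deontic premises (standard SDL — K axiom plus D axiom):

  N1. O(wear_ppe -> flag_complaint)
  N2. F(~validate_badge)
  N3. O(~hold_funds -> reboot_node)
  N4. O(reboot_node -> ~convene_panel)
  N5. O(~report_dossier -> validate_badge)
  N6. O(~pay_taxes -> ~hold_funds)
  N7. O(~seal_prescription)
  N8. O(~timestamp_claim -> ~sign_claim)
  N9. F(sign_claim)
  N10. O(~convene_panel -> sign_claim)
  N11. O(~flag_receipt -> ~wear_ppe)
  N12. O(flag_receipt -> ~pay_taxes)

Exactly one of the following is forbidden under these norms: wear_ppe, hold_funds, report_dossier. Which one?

Premise 9, F(sign_claim), is equivalent to O(~sign_claim).
Premise 10 is O(~convene_panel -> sign_claim); contrapositively O(~sign_claim -> convene_panel). Since O(~sign_claim) holds, K gives O(convene_panel).
The contrapositive of premise 4 (O(reboot_node -> ~convene_panel)) is O(convene_panel -> ~reboot_node), and O(convene_panel) is already established, so O(~reboot_node).
Premise 3 is O(~hold_funds -> reboot_node); contrapositively O(~reboot_node -> hold_funds). Since O(~reboot_node) holds, K gives O(hold_funds).
The contrapositive of premise 6 (O(~pay_taxes -> ~hold_funds)) is O(hold_funds -> pay_taxes), and O(hold_funds) is already established, so O(pay_taxes).
Premise 12, O(flag_receipt -> ~pay_taxes), contraposes to O(pay_taxes -> ~flag_receipt); with O(pay_taxes) we get O(~flag_receipt).
Applying K to premise 11 (O(~flag_receipt -> ~wear_ppe)) and O(~flag_receipt) yields O(~wear_ppe).
So O(~wear_ppe) holds, i.e. wear_ppe is forbidden. None of the other listed options is forbidden under the premises.

wear_ppe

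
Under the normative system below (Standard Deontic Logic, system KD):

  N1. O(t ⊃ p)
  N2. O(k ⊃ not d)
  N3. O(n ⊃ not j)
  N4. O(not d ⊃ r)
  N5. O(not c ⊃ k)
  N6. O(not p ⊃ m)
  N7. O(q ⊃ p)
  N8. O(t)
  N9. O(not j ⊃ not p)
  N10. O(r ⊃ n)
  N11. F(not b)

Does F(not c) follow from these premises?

Premise 8 states O(t) outright.
Applying K to premise 1 (O(t ⊃ p)) and O(t) yields O(p).
The contrapositive of premise 9 (O(not j ⊃ not p)) is O(p ⊃ j), and O(p) is already established, so O(j).
Premise 3 is O(n ⊃ not j); contrapositively O(j ⊃ not n). Since O(j) holds, K gives O(not n).
Premise 10, O(r ⊃ n), contraposes to O(not n ⊃ not r); with O(not n) we get O(not r).
Premise 4, O(not d ⊃ r), contraposes to O(not r ⊃ d); with O(not r) we get O(d).
Premise 2 is O(k ⊃ not d); contrapositively O(d ⊃ not k). Since O(d) holds, K gives O(not k).
Premise 5 is O(not c ⊃ k); contrapositively O(not k ⊃ c). Since O(not k) holds, K gives O(c).
Premises 6, 7, 11 do not contribute to this derivation.
So O(c) holds, i.e. F(not c). The claim follows.

Yes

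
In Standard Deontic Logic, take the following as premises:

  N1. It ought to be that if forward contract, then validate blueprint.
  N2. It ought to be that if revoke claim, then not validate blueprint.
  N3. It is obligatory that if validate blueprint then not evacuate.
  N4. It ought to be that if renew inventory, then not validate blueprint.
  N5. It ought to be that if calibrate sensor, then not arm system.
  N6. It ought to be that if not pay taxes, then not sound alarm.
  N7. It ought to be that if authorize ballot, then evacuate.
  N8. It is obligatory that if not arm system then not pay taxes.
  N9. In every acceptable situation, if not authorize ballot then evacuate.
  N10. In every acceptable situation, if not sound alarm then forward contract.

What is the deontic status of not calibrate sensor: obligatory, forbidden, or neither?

Premises 7 and 9 are O(authorize_ballot → evacuate) and O(¬authorize_ballot → evacuate); every ideal world satisfies authorize_ballot or ¬authorize_ballot, so in either case evacuate holds — hence O(evacuate).
Premise 3, O(validate_blueprint → ¬evacuate), contraposes to O(evacuate → ¬validate_blueprint); with O(evacuate) we get O(¬validate_blueprint).
Premise 1 is O(forward_contract → validate_blueprint); contrapositively O(¬validate_blueprint → ¬forward_contract). Since O(¬validate_blueprint) holds, K gives O(¬forward_contract).
Premise 10 is O(¬sound_alarm → forward_contract); contrapositively O(¬forward_contract → sound_alarm). Since O(¬forward_contract) holds, K gives O(sound_alarm).
Premise 6 is O(¬pay_taxes → ¬sound_alarm); contrapositively O(sound_alarm → pay_taxes). Since O(sound_alarm) holds, K gives O(pay_taxes).
Premise 8, O(¬arm_system → ¬pay_taxes), contraposes to O(pay_taxes → arm_system); with O(pay_taxes) we get O(arm_system).
Premise 5, O(calibrate_sensor → ¬arm_system), contraposes to O(arm_system → ¬calibrate_sensor); with O(arm_system) we get O(¬calibrate_sensor).
Premises 2, 4 do not contribute to this derivation.
Hence ¬calibrate_sensor is obligatory.

Obligatory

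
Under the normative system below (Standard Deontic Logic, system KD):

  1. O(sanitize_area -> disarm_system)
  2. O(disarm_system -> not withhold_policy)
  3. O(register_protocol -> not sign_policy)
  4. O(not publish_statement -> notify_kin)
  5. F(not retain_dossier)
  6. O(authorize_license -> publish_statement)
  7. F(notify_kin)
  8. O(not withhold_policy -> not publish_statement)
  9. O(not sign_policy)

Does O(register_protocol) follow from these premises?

Premise 3 is O(register_protocol -> not sign_policy); even if O(not sign_policy) held, inferring O(register_protocol) would be affirming the consequent — invalid.
No other premise forces O(register_protocol). An ideal world satisfying every premise can still have register_protocol false, so O(register_protocol) is not derivable.

No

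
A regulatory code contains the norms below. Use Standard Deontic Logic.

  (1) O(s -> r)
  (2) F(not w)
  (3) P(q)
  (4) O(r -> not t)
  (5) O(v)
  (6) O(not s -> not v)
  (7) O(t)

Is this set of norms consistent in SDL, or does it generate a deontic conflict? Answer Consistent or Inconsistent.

Inconsistent

From premise 5 we have O(v).
The contrapositive of premise 6 (O(not s -> not v)) is O(v -> s), and O(v) is already established, so O(s).
Premise 1 is O(s -> r); since O(s), deontic closure gives O(r).
Applying K to premise 4 (O(r -> not t)) and O(r) yields O(not t).
Yet premise 7 states O(t).
We now have both O(not t) and O(t) — t is simultaneously obligatory and forbidden, violating the D-axiom.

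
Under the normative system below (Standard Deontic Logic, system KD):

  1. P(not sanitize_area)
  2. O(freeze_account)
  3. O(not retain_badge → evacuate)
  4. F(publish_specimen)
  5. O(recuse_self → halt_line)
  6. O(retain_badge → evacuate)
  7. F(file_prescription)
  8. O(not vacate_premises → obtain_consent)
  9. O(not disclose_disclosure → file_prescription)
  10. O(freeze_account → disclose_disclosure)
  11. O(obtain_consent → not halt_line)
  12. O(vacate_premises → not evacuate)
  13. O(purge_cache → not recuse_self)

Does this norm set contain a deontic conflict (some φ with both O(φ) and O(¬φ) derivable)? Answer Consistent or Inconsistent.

Consistent

Premise 9 is O(not disclose_disclosure → file_prescription), but O(not disclose_disclosure) is not derivable from the premises, so it does not yield O(file_prescription).
So O(file_prescription) is not derivable, and the apparent clash with O(not file_prescription) does not arise.
A world satisfying every obligation exists (e.g. disclose_disclosure=true, evacuate=true, file_prescription=false, freeze_account=true, halt_line=false, obtain_consent=true, publish_specimen=false, purge_cache=false, recuse_self=false, retain_badge=false, sanitize_area=false, vacate_premises=false); no atom is both obligatory and forbidden, so the set is consistent.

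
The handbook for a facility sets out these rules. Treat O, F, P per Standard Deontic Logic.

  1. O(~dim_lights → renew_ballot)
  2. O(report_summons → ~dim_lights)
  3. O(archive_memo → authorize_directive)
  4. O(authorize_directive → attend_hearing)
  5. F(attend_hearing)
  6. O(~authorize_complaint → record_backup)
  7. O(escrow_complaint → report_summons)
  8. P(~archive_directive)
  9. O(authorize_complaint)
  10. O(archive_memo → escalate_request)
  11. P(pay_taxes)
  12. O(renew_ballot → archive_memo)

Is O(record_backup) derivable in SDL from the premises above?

Premise 6 is O(~authorize_complaint → record_backup), but O(~authorize_complaint) is not derivable from the premises, so it does not yield O(record_backup).
No other premise forces O(record_backup). An ideal world satisfying every premise can still have record_backup false, so O(record_backup) is not derivable.

No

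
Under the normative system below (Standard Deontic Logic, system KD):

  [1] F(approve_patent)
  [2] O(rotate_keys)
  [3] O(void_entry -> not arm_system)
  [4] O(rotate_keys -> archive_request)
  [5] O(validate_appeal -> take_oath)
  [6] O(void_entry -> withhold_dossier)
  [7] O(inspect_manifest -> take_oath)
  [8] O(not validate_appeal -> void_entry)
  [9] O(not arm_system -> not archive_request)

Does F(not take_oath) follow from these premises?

Premise 2 states O(rotate_keys) outright.
Premise 4 is O(rotate_keys -> archive_request); since O(rotate_keys), deontic closure gives O(archive_request).
The contrapositive of premise 9 (O(not arm_system -> not archive_request)) is O(archive_request -> arm_system), and O(archive_request) is already established, so O(arm_system).
The contrapositive of premise 3 (O(void_entry -> not arm_system)) is O(arm_system -> not void_entry), and O(arm_system) is already established, so O(not void_entry).
Premise 8, O(not validate_appeal -> void_entry), contraposes to O(not void_entry -> validate_appeal); with O(not void_entry) we get O(validate_appeal).
Applying K to premise 5 (O(validate_appeal -> take_oath)) and O(validate_appeal) yields O(take_oath).
Premises 1, 6, 7 do not contribute to this derivation.
So O(take_oath) holds, i.e. F(not take_oath). The claim follows.

Yes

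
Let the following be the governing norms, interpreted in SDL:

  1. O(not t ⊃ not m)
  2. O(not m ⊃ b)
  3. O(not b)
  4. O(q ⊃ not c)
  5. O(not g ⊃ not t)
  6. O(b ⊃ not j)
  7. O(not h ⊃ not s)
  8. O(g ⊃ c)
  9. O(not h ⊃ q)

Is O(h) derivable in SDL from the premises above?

Premise 3 states O(not b) outright.
Premise 2, O(not m ⊃ b), contraposes to O(not b ⊃ m); with O(not b) we get O(m).
Premise 1 is O(not t ⊃ not m); contrapositively O(m ⊃ t). Since O(m) holds, K gives O(t).
Premise 5, O(not g ⊃ not t), contraposes to O(t ⊃ g); with O(t) we get O(g).
Applying K to premise 8 (O(g ⊃ c)) and O(g) yields O(c).
Premise 4, O(q ⊃ not c), contraposes to O(c ⊃ not q); with O(c) we get O(not q).
Premise 9 is O(not h ⊃ q); contrapositively O(not q ⊃ h). Since O(not q) holds, K gives O(h).
Premises 6, 7 do not contribute to this derivation.
So O(h) follows.

Yes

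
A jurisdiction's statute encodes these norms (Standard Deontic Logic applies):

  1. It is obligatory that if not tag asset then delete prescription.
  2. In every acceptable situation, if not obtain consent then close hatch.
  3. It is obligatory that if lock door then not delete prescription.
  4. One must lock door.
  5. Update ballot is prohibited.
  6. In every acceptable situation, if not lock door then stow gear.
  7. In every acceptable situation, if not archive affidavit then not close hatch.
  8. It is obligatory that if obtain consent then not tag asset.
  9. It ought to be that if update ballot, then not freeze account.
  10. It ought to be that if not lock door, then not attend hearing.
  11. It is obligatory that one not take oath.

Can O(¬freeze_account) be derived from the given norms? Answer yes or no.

Premise 9 is O(update_ballot → ¬freeze_account), but O(update_ballot) is not derivable from the premises, so it does not yield O(¬freeze_account).
No other premise forces O(¬freeze_account). An ideal world satisfying every premise can still have ¬freeze_account false, so O(¬freeze_account) is not derivable.

No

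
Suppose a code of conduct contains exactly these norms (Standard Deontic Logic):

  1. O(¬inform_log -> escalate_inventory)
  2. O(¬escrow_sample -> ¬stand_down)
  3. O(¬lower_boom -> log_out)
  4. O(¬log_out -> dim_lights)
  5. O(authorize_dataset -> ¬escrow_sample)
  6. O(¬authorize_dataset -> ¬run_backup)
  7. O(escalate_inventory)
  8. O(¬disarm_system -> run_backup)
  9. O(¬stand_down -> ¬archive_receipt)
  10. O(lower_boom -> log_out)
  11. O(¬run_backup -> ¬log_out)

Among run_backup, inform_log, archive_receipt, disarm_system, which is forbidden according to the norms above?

Premises 10 and 3 are O(lower_boom -> log_out) and O(¬lower_boom -> log_out); every ideal world satisfies lower_boom or ¬lower_boom, so in either case log_out holds — hence O(log_out).
Premise 11 is O(¬run_backup -> ¬log_out); contrapositively O(log_out -> run_backup). Since O(log_out) holds, K gives O(run_backup).
Premise 6 is O(¬authorize_dataset -> ¬run_backup); contrapositively O(run_backup -> authorize_dataset). Since O(run_backup) holds, K gives O(authorize_dataset).
From O(authorize_dataset) and premise 5, O(authorize_dataset -> ¬escrow_sample), we obtain O(¬escrow_sample).
From O(¬escrow_sample) and premise 2, O(¬escrow_sample -> ¬stand_down), we obtain O(¬stand_down).
With premise 9, O(¬stand_down -> ¬archive_receipt), the K-axiom yields O(¬archive_receipt).
So O(¬archive_receipt) holds, i.e. archive_receipt is forbidden. None of the other listed options is forbidden under the premises.

archive_receipt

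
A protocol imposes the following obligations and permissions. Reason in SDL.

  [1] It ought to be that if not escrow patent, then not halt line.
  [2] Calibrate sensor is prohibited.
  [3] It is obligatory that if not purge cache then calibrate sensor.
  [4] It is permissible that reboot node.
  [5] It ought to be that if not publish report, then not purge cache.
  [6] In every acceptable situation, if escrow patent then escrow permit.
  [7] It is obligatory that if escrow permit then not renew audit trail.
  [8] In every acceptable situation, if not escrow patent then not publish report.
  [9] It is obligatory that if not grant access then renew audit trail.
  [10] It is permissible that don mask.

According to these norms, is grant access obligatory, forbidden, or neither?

Obligatory

Premise 2, F(calibrate_sensor), is equivalent to O(¬calibrate_sensor).
The contrapositive of premise 3 (O(¬purge_cache → calibrate_sensor)) is O(¬calibrate_sensor → purge_cache), and O(¬calibrate_sensor) is already established, so O(purge_cache).
The contrapositive of premise 5 (O(¬publish_report → ¬purge_cache)) is O(purge_cache → publish_report), and O(purge_cache) is already established, so O(publish_report).
The contrapositive of premise 8 (O(¬escrow_patent → ¬publish_report)) is O(publish_report → escrow_patent), and O(publish_report) is already established, so O(escrow_patent).
Premise 6 is O(escrow_patent → escrow_permit); since O(escrow_patent), deontic closure gives O(escrow_permit).
From O(escrow_permit) and premise 7, O(escrow_permit → ¬renew_audit_trail), we obtain O(¬renew_audit_trail).
Premise 9 is O(¬grant_access → renew_audit_trail); contrapositively O(¬renew_audit_trail → grant_access). Since O(¬renew_audit_trail) holds, K gives O(grant_access).
Premises 1, 4, 10 do not contribute to this derivation.
Hence grant_access is obligatory.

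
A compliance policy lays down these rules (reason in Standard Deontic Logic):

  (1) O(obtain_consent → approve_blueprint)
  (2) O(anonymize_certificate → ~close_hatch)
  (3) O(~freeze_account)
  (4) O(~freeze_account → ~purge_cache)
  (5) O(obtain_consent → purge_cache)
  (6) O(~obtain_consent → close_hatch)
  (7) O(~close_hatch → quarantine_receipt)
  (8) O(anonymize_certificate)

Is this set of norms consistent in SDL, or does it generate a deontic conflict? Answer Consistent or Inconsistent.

Inconsistent

Premise 3 gives O(~freeze_account).
Applying K to premise 4 (O(~freeze_account → ~purge_cache)) and O(~freeze_account) yields O(~purge_cache).
Premise 5 is O(obtain_consent → purge_cache); contrapositively O(~purge_cache → ~obtain_consent). Since O(~purge_cache) holds, K gives O(~obtain_consent).
Premise 6 is O(~obtain_consent → close_hatch); since O(~obtain_consent), deontic closure gives O(close_hatch).
The contrapositive of premise 2 (O(anonymize_certificate → ~close_hatch)) is O(close_hatch → ~anonymize_certificate), and O(close_hatch) is already established, so O(~anonymize_certificate).
Yet premise 8 states O(anonymize_certificate).
We now have both O(~anonymize_certificate) and O(anonymize_certificate) — anonymize_certificate is simultaneously obligatory and forbidden, violating the D-axiom.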